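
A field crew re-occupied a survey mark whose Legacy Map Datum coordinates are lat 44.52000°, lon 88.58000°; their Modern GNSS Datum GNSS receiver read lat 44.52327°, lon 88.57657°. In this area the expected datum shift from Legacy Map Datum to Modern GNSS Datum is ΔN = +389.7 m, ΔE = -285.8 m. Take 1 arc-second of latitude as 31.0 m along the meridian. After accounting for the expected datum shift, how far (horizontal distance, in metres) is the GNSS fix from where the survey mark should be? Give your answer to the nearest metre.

28 m

Observed coordinate differences: Δφ = +0.00327°, Δλ = -0.00343°.
Converting to metres (1° lat = 111600 m, cos φ = 0.713006): observed ΔN = 364.9 m, observed ΔE = -272.9 m.
Subtracting the expected shift leaves a residual of 364.9 − (389.7) = -24.8 m north and -272.9 − (-285.8) = 12.9 m east.
Residual distance = √((-24.8)² + 12.9²) = 27.9 m.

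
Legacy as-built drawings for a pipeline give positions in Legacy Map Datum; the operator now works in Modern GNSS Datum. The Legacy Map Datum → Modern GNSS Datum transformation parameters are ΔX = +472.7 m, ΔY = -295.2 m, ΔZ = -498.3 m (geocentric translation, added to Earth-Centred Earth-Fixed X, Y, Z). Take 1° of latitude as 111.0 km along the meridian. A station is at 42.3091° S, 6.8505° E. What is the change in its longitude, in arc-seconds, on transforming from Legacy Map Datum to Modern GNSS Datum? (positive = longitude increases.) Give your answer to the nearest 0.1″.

sin φ = -0.673130, cos φ = 0.739524, sin λ = 0.119279, cos λ = 0.992861.
East component: ΔE = −sin λ·ΔX + cos λ·ΔY = −(0.119279)(472.7) + (0.992861)(-295.2) = -349.48 m.
1° of latitude spans 111000 m; at latitude φ, 1° of longitude spans that × cos φ = 82087.2 m, so Δλ = -349.48 / 82087.2 × 3600 = -15.327″.

Δλ = -15.3″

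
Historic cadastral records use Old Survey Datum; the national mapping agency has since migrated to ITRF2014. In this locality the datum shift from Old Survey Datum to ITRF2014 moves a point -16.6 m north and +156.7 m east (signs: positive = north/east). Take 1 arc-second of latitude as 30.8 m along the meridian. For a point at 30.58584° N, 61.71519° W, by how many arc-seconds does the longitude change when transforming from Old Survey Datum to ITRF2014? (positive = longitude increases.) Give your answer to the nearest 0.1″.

Δλ = 5.9″

At latitude 30.58584°, cos φ = 0.860868.
1″ of longitude at this latitude = 30.80 × cos φ = 26.5147 m, so Δλ = 156.7 / 26.5147 = 5.910″.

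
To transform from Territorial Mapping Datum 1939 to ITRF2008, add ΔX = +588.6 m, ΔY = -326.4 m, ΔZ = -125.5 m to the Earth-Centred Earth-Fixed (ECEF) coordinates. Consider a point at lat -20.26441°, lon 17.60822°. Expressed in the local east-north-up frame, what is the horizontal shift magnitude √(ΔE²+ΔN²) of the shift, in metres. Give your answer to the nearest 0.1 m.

491.0 m

The local east axis at (φ, λ) is (−sin λ, cos λ, 0), so ΔE = −sin(17.60822°)·588.6 + cos(17.60822°)·(-326.4) = -489.16 m.
The local north axis is (−sin φ cos λ, −sin φ sin λ, cos φ), giving ΔN = 194.312 − 34.198 − 117.732 = 42.38 m.
Horizontal magnitude = √(ΔE² + ΔN²) = √((-489.16)² + 42.38²) = 491.00 m.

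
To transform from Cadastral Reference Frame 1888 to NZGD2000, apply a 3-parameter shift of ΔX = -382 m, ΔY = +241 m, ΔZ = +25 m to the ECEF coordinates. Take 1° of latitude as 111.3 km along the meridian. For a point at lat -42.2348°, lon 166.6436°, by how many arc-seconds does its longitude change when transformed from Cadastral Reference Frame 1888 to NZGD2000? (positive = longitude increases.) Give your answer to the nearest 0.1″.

Δλ = -6.4″

sin φ = -0.672170, cos φ = 0.740396, sin λ = 0.231008, cos λ = -0.972952.
East component: ΔE = −sin λ·ΔX + cos λ·ΔY = −(0.231008)(-382) + (-0.972952)(241) = -146.24 m.
1° of latitude spans 111300 m; at latitude φ, 1° of longitude spans that × cos φ = 82406.1 m, so Δλ = -146.24 / 82406.1 × 3600 = -6.388″.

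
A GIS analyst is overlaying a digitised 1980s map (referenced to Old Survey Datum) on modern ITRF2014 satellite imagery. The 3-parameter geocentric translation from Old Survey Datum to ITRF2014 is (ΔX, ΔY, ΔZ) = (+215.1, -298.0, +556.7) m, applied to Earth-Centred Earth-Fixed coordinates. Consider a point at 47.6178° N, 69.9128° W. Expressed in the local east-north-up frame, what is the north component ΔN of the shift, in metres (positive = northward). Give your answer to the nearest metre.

ΔN = 114 m

At φ = 47.6178°, λ = -69.9128°: sin φ = 0.738665, cos φ = 0.674073, sin λ = -0.939171, cos λ = 0.343450.
ΔN = −sin φ cos λ·ΔX − sin φ sin λ·ΔY + cos φ·ΔZ = −(0.738665)(0.343450)(215.1) − (0.738665)(-0.939171)(-298.0) + (0.674073)(556.7) = 113.95 m.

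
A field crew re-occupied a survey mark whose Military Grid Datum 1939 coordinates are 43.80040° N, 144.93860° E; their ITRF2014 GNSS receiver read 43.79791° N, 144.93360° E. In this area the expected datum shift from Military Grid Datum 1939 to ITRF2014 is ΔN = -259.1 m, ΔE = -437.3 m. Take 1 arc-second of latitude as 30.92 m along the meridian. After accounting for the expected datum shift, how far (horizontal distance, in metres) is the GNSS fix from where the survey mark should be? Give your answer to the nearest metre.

40 m

Observed coordinate differences: Δφ = -0.00249°, Δλ = -0.00500°.
Converting to metres (1° lat = 111312 m, cos φ = 0.721755): observed ΔN = -277.2 m, observed ΔE = -401.7 m.
Subtracting the expected shift leaves a residual of -277.2 − (-259.1) = -18.1 m north and -401.7 − (-437.3) = 35.6 m east.
Residual distance = √((-18.1)² + 35.6²) = 39.9 m.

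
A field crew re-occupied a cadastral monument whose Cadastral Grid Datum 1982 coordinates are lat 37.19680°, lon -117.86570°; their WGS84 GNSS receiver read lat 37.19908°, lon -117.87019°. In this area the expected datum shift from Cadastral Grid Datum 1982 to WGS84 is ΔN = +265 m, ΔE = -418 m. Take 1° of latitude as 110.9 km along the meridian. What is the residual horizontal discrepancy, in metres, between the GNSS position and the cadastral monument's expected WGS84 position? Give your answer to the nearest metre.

25 m

Observed coordinate differences: Δφ = +0.00228°, Δλ = -0.00449°.
Converting to metres (1° lat = 110900 m, cos φ = 0.796564): observed ΔN = 252.9 m, observed ΔE = -396.6 m.
Subtracting the expected shift leaves a residual of 252.9 − (265) = -12.1 m north and -396.6 − (-418) = 21.4 m east.
Residual distance = √((-12.1)² + 21.4²) = 24.6 m.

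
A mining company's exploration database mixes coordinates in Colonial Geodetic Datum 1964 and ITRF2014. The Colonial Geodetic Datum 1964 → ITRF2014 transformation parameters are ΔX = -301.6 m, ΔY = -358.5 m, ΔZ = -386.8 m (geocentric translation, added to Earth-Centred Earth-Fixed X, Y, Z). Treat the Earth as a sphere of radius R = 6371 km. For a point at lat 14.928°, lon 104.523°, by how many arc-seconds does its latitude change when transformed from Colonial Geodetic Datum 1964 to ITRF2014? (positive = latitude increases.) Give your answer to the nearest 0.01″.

Δφ = -9.84″

sin φ = 0.257605, cos φ = 0.966250, sin λ = 0.968047, cos λ = -0.250769.
North component: ΔN = −sin φ cos λ·ΔX − sin φ sin λ·ΔY + cos φ·ΔZ = −(0.257605)(-0.250769)(-301.6) − (0.257605)(0.968047)(-358.5) + (0.966250)(-386.8) = -303.83 m.
1° of latitude spans πR/180 = 111195 m, so Δφ = -303.83 / 111195 × 3600 = -9.837″.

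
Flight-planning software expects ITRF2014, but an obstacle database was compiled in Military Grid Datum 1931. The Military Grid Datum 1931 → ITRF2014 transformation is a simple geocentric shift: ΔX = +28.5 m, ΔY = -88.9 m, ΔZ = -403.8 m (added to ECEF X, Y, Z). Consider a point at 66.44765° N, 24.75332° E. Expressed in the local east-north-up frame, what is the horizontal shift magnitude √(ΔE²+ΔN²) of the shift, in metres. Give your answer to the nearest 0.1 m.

At φ = 66.44765°, λ = 24.75332°: sin φ = 0.916695, cos φ = 0.399587, sin λ = 0.418712, cos λ = 0.908119.
ΔE = −sin λ·ΔX + cos λ·ΔY = −(0.418712)·(28.5) + (0.908119)·(-88.9) = -92.67 m.
ΔN = −sin φ cos λ·ΔX − sin φ sin λ·ΔY + cos φ·ΔZ = −(0.916695)(0.908119)(28.5) − (0.916695)(0.418712)(-88.9) + (0.399587)(-403.8) = -150.96 m.
Horizontal magnitude = √(ΔE² + ΔN²) = √((-92.67)² + (-150.96)²) = 177.13 m.

177.1 m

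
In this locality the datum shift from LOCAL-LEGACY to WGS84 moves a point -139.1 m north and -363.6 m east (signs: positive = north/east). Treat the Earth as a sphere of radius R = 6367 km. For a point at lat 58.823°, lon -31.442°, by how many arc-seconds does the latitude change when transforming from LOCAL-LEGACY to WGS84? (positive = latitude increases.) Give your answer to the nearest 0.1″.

On a sphere of radius R, 1 rad of latitude = R, so Δφ = ΔN / R = -139.1 / 6367000 = -2.1847e-05 rad = -4.506″.

Δφ = -4.5″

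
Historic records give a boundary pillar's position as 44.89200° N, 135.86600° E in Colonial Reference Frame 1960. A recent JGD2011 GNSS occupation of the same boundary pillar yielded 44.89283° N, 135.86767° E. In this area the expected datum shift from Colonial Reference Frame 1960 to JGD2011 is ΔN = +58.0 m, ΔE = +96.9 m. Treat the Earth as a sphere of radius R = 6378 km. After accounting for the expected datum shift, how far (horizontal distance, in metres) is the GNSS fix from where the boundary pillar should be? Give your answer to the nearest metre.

Observed coordinate differences: Δφ = +0.00083°, Δλ = +0.00167°.
Converting to metres (1° lat = 111317 m, cos φ = 0.708438): observed ΔN = 92.4 m, observed ΔE = 131.7 m.
Subtracting the expected shift leaves a residual of 92.4 − (58.0) = 34.4 m north and 131.7 − (96.9) = 34.8 m east.
Residual distance = √(34.4² + 34.8²) = 48.9 m.

49 m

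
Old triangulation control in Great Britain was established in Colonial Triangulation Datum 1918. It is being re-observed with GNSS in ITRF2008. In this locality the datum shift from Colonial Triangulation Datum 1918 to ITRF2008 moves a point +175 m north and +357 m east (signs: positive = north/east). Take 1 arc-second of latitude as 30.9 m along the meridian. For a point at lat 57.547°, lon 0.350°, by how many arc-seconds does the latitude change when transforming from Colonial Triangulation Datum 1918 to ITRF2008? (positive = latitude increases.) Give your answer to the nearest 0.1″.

Δφ = 5.7″

1″ of latitude = 30.90 m, so Δφ = 175.0 / 30.90 = 5.663″.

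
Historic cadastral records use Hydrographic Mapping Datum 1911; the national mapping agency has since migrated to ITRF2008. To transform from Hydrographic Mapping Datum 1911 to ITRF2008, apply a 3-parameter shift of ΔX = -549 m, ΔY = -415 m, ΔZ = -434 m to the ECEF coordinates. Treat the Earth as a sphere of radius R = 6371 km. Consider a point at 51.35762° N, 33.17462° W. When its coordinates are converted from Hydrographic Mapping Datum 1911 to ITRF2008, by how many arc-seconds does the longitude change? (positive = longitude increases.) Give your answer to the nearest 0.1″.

sin φ = 0.781059, cos φ = 0.624457, sin λ = -0.547193, cos λ = 0.837007.
East component: ΔE = −sin λ·ΔX + cos λ·ΔY = −(-0.547193)(-549) + (0.837007)(-415) = -647.77 m.
1° of latitude spans πR/180 = 111195 m; at latitude φ, 1° of longitude spans that × cos φ = 69436.5 m, so Δλ = -647.77 / 69436.5 × 3600 = -33.584″.

Δλ = -33.6″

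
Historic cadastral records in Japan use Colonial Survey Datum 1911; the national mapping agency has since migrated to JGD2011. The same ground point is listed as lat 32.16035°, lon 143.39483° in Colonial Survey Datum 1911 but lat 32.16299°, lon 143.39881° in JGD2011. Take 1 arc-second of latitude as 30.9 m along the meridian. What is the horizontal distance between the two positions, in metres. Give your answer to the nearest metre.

Δφ = 32.16299° − 32.16035° = +0.00264°; Δλ = 143.39881° − 143.39483° = +0.00398°.
1° of latitude = 3600 × 30.90 = 111240 m.
ΔN = Δφ × 111240 = 293.7 m; ΔE = Δλ × 111240 × cos(32.16035°) = +0.00398 × 111240 × 0.846562 = 374.8 m.
Distance = √(ΔE² + ΔN²) = √(374.8² + 293.7²) = 476.2 m.

476 m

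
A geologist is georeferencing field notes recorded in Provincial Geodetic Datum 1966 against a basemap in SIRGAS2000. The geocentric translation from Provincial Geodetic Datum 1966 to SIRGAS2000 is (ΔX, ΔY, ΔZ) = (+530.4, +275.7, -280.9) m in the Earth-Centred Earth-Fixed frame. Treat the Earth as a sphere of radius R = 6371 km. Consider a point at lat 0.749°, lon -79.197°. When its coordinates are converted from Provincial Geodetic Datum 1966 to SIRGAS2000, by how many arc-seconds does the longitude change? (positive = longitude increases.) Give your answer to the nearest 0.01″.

Δλ = 18.54″

sin φ = 0.013072, cos φ = 0.999915, sin λ = -0.982277, cos λ = 0.187433.
East component: ΔE = −sin λ·ΔX + cos λ·ΔY = −(-0.982277)(530.4) + (0.187433)(275.7) = 572.68 m.
1° of latitude spans πR/180 = 111195 m; at latitude φ, 1° of longitude spans that × cos φ = 111185.4 m, so Δλ = 572.68 / 111185.4 × 3600 = 18.542″.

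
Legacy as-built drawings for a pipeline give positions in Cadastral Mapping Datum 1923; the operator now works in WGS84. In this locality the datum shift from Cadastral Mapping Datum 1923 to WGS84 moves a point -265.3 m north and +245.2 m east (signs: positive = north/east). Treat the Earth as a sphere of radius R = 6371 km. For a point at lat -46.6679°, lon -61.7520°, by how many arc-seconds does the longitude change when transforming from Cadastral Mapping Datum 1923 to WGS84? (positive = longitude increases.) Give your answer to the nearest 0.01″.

At latitude -46.6679°, cos φ = 0.686226.
One radian of longitude at latitude φ spans R cos φ, so Δλ = ΔE / (R cos φ) = 245.2 / (6371000 × 0.686226) = 5.6085e-05 rad = 11.568″.

Δλ = 11.57″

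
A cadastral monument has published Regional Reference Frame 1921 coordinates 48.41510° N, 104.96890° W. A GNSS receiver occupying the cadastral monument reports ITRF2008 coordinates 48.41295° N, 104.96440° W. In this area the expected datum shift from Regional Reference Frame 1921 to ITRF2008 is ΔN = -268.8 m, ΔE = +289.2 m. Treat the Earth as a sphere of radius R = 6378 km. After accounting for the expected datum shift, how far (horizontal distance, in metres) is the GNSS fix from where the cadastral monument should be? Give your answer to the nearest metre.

52 m

Observed coordinate differences: Δφ = -0.00215°, Δλ = +0.00450°.
Converting to metres (1° lat = 111317 m, cos φ = 0.663729): observed ΔN = -239.3 m, observed ΔE = 332.5 m.
Subtracting the expected shift leaves a residual of -239.3 − (-268.8) = 29.5 m north and 332.5 − (289.2) = 43.3 m east.
Residual distance = √(29.5² + 43.3²) = 52.4 m.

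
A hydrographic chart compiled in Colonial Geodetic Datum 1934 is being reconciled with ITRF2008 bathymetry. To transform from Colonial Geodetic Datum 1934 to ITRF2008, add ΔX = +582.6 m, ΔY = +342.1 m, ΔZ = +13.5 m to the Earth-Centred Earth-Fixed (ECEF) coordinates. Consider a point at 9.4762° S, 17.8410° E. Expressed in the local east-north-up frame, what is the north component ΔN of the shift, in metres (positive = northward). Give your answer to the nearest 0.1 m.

ΔN = 121.9 m

At φ = -9.4762°, λ = 17.8410°: sin φ = -0.164638, cos φ = 0.986354, sin λ = 0.306377, cos λ = 0.951910.
ΔN = −sin φ cos λ·ΔX − sin φ sin λ·ΔY + cos φ·ΔZ = −(-0.164638)(0.951910)(582.6) − (-0.164638)(0.306377)(342.1) + (0.986354)(13.5) = 121.88 m.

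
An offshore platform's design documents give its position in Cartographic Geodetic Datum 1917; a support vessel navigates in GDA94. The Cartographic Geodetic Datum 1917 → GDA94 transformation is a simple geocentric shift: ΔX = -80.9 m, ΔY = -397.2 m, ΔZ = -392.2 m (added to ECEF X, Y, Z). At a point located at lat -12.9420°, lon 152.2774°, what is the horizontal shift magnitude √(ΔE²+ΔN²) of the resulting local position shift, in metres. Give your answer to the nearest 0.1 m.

563.6 m

The local east axis at (φ, λ) is (−sin λ, cos λ, 0), so ΔE = −sin(152.2774°)·(-80.9) + cos(152.2774°)·(-397.2) = 389.24 m.
The local north axis is (−sin φ cos λ, −sin φ sin λ, cos φ), giving ΔN = 16.039 − 41.383 − 382.237 = -407.58 m.
Horizontal magnitude = √(ΔE² + ΔN²) = √(389.24² + (-407.58)²) = 563.59 m.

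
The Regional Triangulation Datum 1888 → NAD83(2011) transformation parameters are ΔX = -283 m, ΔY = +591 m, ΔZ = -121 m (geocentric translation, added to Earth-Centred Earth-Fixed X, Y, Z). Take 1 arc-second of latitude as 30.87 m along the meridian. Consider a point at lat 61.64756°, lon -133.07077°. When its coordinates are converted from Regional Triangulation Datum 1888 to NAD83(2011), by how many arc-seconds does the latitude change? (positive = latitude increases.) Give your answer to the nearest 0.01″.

sin φ = 0.880043, cos φ = 0.474894, sin λ = -0.730511, cos λ = -0.682901.
North component: ΔN = −sin φ cos λ·ΔX − sin φ sin λ·ΔY + cos φ·ΔZ = −(0.880043)(-0.682901)(-283) − (0.880043)(-0.730511)(591) + (0.474894)(-121) = 152.40 m.
1° of latitude spans 3600 × 30.87 = 111132 m, so Δφ = 152.40 / 111132 × 3600 = 4.937″.

Δφ = 4.94″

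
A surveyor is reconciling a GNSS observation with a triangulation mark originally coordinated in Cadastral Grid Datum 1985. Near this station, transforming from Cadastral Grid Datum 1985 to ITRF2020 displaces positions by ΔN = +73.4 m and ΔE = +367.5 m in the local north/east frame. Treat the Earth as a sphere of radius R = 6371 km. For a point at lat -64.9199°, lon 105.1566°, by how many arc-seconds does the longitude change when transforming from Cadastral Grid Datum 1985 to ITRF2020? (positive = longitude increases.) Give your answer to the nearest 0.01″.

Δλ = 28.07″

At latitude -64.9199°, cos φ = 0.423885.
One radian of longitude at latitude φ spans R cos φ, so Δλ = ΔE / (R cos φ) = 367.5 / (6371000 × 0.423885) = 1.3608e-04 rad = 28.069″.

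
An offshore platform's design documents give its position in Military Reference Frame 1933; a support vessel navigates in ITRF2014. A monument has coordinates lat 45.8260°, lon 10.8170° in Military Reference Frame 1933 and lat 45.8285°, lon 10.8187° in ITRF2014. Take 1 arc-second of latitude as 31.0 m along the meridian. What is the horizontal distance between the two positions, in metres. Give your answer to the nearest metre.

309 m

Δφ = 45.8285° − 45.8260° = +0.0025°; Δλ = 10.8187° − 10.8170° = +0.0017°.
1° of latitude = 3600 × 31.00 = 111600 m.
ΔN = Δφ × 111600 = 279.0 m; ΔE = Δλ × 111600 × cos(45.8260°) = +0.0017 × 111600 × 0.696840 = 132.2 m.
Distance = √(ΔE² + ΔN²) = √(132.2² + 279.0²) = 308.7 m.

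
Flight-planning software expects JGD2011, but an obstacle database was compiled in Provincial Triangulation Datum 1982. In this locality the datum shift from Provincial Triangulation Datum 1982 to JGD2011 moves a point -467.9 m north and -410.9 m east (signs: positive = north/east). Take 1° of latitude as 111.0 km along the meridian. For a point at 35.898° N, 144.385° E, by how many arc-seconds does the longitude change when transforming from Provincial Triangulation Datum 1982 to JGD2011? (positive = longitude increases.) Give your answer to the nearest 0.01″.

At latitude 35.898°, cos φ = 0.810062.
1° of longitude at this latitude = 111.0 × cos φ = 89.92 km, so Δλ = -410.9 / 89916.9 = -0.0045698° = -16.451″.

Δλ = -16.45″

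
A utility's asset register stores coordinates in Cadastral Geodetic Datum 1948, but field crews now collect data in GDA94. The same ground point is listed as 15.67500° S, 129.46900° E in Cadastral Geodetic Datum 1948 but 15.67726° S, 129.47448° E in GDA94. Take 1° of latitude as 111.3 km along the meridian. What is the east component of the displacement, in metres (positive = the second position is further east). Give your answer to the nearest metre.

Δφ = -15.67726° − -15.67500° = -0.00226°; Δλ = 129.47448° − 129.46900° = +0.00548°.
ΔN = Δφ × 111300 = -251.5 m; ΔE = Δλ × 111300 × cos(-15.67500°) = +0.00548 × 111300 × 0.962810 = 587.2 m.

ΔE = 587 m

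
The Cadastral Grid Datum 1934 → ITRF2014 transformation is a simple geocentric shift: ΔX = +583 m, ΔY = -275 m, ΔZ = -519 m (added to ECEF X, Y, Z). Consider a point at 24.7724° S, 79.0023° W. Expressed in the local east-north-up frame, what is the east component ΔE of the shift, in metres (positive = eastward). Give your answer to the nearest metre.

The local east axis at (φ, λ) is (−sin λ, cos λ, 0), so ΔE = −sin(-79.0023°)·583 + cos(-79.0023°)·(-275) = 519.83 m.

ΔE = 520 m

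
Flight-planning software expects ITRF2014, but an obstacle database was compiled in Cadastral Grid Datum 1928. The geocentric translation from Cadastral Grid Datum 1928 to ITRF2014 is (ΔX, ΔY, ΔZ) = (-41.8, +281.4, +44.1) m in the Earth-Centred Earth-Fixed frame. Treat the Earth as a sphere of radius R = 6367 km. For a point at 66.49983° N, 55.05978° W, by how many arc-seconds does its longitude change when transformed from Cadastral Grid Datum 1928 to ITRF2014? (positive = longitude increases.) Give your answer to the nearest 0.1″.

Δλ = 10.3″

sin φ = 0.917059, cos φ = 0.398752, sin λ = -0.819750, cos λ = 0.572721.
East component: ΔE = −sin λ·ΔX + cos λ·ΔY = −(-0.819750)(-41.8) + (0.572721)(281.4) = 126.90 m.
1° of latitude spans πR/180 = 111125 m; at latitude φ, 1° of longitude spans that × cos φ = 44311.3 m, so Δλ = 126.90 / 44311.3 × 3600 = 10.310″.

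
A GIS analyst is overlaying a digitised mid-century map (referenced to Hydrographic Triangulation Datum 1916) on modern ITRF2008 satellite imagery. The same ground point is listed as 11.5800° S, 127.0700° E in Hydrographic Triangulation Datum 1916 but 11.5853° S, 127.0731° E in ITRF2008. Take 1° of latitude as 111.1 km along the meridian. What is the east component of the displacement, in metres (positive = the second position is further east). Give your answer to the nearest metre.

Δφ = -11.5853° − -11.5800° = -0.0053°; Δλ = 127.0731° − 127.0700° = +0.0031°.
ΔN = Δφ × 111100 = -588.8 m; ΔE = Δλ × 111100 × cos(-11.5800°) = +0.0031 × 111100 × 0.979645 = 337.4 m.

ΔE = 337 m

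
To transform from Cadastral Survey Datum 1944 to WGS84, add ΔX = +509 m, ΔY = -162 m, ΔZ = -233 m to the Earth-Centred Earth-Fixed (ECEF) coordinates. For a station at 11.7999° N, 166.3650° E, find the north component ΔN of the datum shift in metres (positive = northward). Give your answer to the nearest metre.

The local north axis is (−sin φ cos λ, −sin φ sin λ, cos φ), giving ΔN = 101.154 + 7.809 − 228.076 = -119.11 m.

ΔN = -119 m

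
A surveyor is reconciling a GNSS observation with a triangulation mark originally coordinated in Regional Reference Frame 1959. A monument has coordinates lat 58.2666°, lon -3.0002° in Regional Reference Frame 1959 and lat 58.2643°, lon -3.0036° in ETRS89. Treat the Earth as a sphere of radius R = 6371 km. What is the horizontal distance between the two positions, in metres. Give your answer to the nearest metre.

Δφ = 58.2643° − 58.2666° = -0.0023°; Δλ = -3.0036° − -3.0002° = -0.0034°.
1° along a meridian = πR/180 = 111195 m.
ΔN = Δφ × 111195 = -255.7 m; ΔE = Δλ × 111195 × cos(58.2666°) = -0.0034 × 111195 × 0.525968 = -198.8 m.
Distance = √(ΔE² + ΔN²) = √((-198.8)² + (-255.7)²) = 324.0 m.

324 m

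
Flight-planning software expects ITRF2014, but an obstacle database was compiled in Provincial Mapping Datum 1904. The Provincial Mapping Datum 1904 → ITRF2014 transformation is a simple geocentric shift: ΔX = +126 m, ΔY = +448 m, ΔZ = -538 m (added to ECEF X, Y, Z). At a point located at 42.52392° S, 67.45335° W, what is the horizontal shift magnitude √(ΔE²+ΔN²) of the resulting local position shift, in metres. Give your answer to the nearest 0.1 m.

At φ = -42.52392°, λ = -67.45335°: sin φ = -0.675898, cos φ = 0.736995, sin λ = -0.923568, cos λ = 0.383436.
ΔE = −sin λ·ΔX + cos λ·ΔY = −(-0.923568)·(126) + (0.383436)·(448) = 288.15 m.
ΔN = −sin φ cos λ·ΔX − sin φ sin λ·ΔY + cos φ·ΔZ = −(-0.675898)(0.383436)(126) − (-0.675898)(-0.923568)(448) + (0.736995)(-538) = -643.51 m.
Horizontal magnitude = √(ΔE² + ΔN²) = √(288.15² + (-643.51)²) = 705.08 m.

705.1 m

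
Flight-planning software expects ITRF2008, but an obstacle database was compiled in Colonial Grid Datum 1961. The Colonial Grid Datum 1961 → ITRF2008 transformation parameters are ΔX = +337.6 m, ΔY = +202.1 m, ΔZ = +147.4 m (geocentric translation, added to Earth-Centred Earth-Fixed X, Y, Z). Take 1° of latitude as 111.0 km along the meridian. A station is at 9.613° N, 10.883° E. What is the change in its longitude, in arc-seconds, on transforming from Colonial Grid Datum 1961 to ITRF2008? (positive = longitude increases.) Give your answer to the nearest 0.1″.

sin φ = 0.166992, cos φ = 0.985958, sin λ = 0.188804, cos λ = 0.982015.
East component: ΔE = −sin λ·ΔX + cos λ·ΔY = −(0.188804)(337.6) + (0.982015)(202.1) = 134.72 m.
1° of latitude spans 111000 m; at latitude φ, 1° of longitude spans that × cos φ = 109441.4 m, so Δλ = 134.72 / 109441.4 × 3600 = 4.432″.

Δλ = 4.4″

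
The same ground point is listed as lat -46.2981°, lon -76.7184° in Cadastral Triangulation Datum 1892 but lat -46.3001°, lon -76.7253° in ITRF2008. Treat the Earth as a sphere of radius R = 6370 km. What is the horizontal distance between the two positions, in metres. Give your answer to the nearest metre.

Δφ = -46.3001° − -46.2981° = -0.0020°; Δλ = -76.7253° − -76.7184° = -0.0069°.
1° along a meridian = πR/180 = 111177 m.
ΔN = Δφ × 111177 = -222.4 m; ΔE = Δλ × 111177 × cos(-46.2981°) = -0.0069 × 111177 × 0.690906 = -530.0 m.
Distance = √(ΔE² + ΔN²) = √((-530.0)² + (-222.4)²) = 574.8 m.

575 m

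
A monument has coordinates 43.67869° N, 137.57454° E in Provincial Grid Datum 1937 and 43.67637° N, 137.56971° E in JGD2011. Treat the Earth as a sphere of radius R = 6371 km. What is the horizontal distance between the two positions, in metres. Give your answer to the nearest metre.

Δφ = 43.67637° − 43.67869° = -0.00232°; Δλ = 137.56971° − 137.57454° = -0.00483°.
1° along a meridian = πR/180 = 111195 m.
ΔN = Δφ × 111195 = -258.0 m; ΔE = Δλ × 111195 × cos(43.67869°) = -0.00483 × 111195 × 0.723224 = -388.4 m.
Distance = √(ΔE² + ΔN²) = √((-388.4)² + (-258.0)²) = 466.3 m.

466 m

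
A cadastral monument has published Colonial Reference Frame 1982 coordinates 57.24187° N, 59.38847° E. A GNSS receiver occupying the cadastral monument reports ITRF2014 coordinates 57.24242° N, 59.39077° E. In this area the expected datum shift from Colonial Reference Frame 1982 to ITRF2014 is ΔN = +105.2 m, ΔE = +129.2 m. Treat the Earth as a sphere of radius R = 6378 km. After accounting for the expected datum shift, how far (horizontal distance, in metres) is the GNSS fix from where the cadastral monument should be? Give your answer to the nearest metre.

Observed coordinate differences: Δφ = +0.00055°, Δλ = +0.00230°.
Converting to metres (1° lat = 111317 m, cos φ = 0.541094): observed ΔN = 61.2 m, observed ΔE = 138.5 m.
Subtracting the expected shift leaves a residual of 61.2 − (105.2) = -44.0 m north and 138.5 − (129.2) = 9.3 m east.
Residual distance = √((-44.0)² + 9.3²) = 45.0 m.

45 m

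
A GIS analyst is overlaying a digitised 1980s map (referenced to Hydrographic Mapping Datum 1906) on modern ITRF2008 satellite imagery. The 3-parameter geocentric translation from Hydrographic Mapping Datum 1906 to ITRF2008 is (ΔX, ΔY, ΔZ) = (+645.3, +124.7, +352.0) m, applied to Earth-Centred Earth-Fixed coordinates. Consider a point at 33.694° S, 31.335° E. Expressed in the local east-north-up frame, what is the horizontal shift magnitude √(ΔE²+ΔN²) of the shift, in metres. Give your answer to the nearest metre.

The local east axis at (φ, λ) is (−sin λ, cos λ, 0), so ΔE = −sin(31.335°)·645.3 + cos(31.335°)·124.7 = -229.07 m.
The local north axis is (−sin φ cos λ, −sin φ sin λ, cos φ), giving ΔN = 305.770 + 35.976 + 292.868 = 634.61 m.
Horizontal magnitude = √(ΔE² + ΔN²) = √((-229.07)² + 634.61²) = 674.69 m.

675 m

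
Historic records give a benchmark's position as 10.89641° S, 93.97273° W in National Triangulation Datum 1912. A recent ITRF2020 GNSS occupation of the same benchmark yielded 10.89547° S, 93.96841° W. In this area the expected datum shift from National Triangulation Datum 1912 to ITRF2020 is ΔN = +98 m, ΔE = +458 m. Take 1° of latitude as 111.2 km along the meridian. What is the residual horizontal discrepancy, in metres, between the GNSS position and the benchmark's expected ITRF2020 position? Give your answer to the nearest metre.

Observed coordinate differences: Δφ = +0.00094°, Δλ = +0.00432°.
Converting to metres (1° lat = 111200 m, cos φ = 0.981971): observed ΔN = 104.5 m, observed ΔE = 471.7 m.
Subtracting the expected shift leaves a residual of 104.5 − (98) = 6.5 m north and 471.7 − (458) = 13.7 m east.
Residual distance = √(6.5² + 13.7²) = 15.2 m.

15 m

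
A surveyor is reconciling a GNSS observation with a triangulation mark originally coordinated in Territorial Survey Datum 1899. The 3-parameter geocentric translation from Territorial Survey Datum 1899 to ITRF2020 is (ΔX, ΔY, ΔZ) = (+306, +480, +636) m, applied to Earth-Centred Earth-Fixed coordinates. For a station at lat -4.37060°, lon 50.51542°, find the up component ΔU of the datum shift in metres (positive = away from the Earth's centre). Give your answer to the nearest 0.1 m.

ΔU = 514.9 m

The local up (radial) axis is (cos φ cos λ, cos φ sin λ, sin φ), giving ΔU = 194.011 + 369.385 − 48.468 = 514.93 m.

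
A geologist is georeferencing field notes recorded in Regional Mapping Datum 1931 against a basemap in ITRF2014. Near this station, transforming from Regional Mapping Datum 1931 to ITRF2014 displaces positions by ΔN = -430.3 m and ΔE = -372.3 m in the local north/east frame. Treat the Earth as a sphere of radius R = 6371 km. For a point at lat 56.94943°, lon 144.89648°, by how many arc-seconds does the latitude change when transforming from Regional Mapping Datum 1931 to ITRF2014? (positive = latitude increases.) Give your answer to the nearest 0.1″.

On a sphere of radius R, 1 rad of latitude = R, so Δφ = ΔN / R = -430.3 / 6371000 = -6.7540e-05 rad = -13.931″.

Δφ = -13.9″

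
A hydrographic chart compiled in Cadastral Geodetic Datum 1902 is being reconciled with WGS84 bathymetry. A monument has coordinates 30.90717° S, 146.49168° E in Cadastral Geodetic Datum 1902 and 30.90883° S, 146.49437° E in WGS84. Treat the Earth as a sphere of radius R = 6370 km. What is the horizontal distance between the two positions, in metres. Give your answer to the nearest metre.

Δφ = -30.90883° − -30.90717° = -0.00166°; Δλ = 146.49437° − 146.49168° = +0.00269°.
1° along a meridian = πR/180 = 111177 m.
ΔN = Δφ × 111177 = -184.6 m; ΔE = Δλ × 111177 × cos(-30.90717°) = +0.00269 × 111177 × 0.858001 = 256.6 m.
Distance = √(ΔE² + ΔN²) = √(256.6² + (-184.6)²) = 316.1 m.

316 m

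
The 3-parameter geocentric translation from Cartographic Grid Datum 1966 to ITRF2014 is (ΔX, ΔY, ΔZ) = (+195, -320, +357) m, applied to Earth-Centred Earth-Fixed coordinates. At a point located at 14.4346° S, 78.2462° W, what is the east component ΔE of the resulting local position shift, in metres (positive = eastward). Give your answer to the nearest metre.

ΔE = 126 m

At φ = -14.4346°, λ = -78.2462°: sin φ = -0.249275, cos φ = 0.968433, sin λ = -0.979032, cos λ = 0.203707.
ΔE = −sin λ·ΔX + cos λ·ΔY = −(-0.979032)·(195) + (0.203707)·(-320) = 125.73 m.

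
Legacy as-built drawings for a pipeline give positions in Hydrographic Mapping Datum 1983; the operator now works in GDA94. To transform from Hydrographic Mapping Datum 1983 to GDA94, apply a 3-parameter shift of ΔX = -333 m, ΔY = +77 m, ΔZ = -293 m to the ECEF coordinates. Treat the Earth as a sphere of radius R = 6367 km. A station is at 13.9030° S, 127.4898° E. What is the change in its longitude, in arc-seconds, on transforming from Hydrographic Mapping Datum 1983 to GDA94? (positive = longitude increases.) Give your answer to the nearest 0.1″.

Δλ = 7.3″

sin φ = -0.240279, cos φ = 0.970704, sin λ = 0.793462, cos λ = -0.608620.
East component: ΔE = −sin λ·ΔX + cos λ·ΔY = −(0.793462)(-333) + (-0.608620)(77) = 217.36 m.
1° of latitude spans πR/180 = 111125 m; at latitude φ, 1° of longitude spans that × cos φ = 107869.6 m, so Δλ = 217.36 / 107869.6 × 3600 = 7.254″.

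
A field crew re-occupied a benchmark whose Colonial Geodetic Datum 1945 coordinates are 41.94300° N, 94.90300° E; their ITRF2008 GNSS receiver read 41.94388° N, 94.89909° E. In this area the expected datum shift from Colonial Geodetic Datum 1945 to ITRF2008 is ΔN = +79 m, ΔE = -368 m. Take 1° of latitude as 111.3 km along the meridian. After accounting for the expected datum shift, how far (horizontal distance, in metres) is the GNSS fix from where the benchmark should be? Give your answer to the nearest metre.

Observed coordinate differences: Δφ = +0.00088°, Δλ = -0.00391°.
Converting to metres (1° lat = 111300 m, cos φ = 0.743810): observed ΔN = 97.9 m, observed ΔE = -323.7 m.
Subtracting the expected shift leaves a residual of 97.9 − (79) = 18.9 m north and -323.7 − (-368) = 44.3 m east.
Residual distance = √(18.9² + 44.3²) = 48.2 m.

48 m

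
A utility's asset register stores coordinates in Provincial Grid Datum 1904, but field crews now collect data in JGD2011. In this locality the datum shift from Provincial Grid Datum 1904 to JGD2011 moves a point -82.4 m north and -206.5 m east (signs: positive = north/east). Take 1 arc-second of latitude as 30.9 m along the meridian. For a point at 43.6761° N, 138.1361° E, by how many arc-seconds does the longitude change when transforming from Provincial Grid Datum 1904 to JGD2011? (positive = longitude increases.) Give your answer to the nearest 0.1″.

At latitude 43.6761°, cos φ = 0.723255.
1″ of longitude at this latitude = 30.90 × cos φ = 22.3486 m, so Δλ = -206.5 / 22.3486 = -9.240″.

Δλ = -9.2″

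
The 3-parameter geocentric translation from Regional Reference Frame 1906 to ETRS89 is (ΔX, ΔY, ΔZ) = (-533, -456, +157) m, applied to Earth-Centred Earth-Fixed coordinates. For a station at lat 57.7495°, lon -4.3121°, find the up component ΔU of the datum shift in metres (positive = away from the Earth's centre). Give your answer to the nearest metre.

The local up (radial) axis is (cos φ cos λ, cos φ sin λ, sin φ), giving ΔU = -283.615 + 18.296 + 132.779 = -132.54 m.

ΔU = -133 m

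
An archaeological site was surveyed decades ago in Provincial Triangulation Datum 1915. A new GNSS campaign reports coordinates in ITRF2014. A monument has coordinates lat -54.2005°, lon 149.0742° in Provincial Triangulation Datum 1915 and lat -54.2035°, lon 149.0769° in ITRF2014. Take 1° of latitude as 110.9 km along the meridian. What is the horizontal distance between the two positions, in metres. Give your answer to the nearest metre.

376 m

Δφ = -54.2035° − -54.2005° = -0.0030°; Δλ = 149.0769° − 149.0742° = +0.0027°.
ΔN = Δφ × 110900 = -332.7 m; ΔE = Δλ × 110900 × cos(-54.2005°) = +0.0027 × 110900 × 0.584951 = 175.2 m.
Distance = √(ΔE² + ΔN²) = √(175.2² + (-332.7)²) = 376.0 m.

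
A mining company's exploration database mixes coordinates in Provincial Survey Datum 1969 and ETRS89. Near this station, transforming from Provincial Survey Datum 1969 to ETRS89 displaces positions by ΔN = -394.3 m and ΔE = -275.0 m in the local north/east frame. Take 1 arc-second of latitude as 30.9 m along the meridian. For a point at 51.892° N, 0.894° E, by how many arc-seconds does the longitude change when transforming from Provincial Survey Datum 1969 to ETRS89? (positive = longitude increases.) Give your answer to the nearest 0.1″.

Δλ = -14.4″

At latitude 51.892°, cos φ = 0.617146.
1″ of longitude at this latitude = 30.90 × cos φ = 19.0698 m, so Δλ = -275.0 / 19.0698 = -14.421″.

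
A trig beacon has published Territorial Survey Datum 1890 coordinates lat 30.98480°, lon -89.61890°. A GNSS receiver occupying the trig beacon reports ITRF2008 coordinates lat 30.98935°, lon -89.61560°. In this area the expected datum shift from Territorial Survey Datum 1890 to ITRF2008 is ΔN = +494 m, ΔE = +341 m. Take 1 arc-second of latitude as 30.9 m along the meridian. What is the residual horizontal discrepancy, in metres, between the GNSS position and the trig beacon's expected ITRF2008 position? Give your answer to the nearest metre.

Observed coordinate differences: Δφ = +0.00455°, Δλ = +0.00330°.
Converting to metres (1° lat = 111240 m, cos φ = 0.857304): observed ΔN = 506.1 m, observed ΔE = 314.7 m.
Subtracting the expected shift leaves a residual of 506.1 − (494) = 12.1 m north and 314.7 − (341) = -26.3 m east.
Residual distance = √(12.1² + (-26.3)²) = 29.0 m.

29 m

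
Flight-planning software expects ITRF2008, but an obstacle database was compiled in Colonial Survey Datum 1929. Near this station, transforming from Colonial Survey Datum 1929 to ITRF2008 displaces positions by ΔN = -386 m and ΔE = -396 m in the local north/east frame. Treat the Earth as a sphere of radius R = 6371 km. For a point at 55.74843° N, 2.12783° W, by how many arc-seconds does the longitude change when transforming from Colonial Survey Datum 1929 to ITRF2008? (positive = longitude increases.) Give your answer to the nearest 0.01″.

Δλ = -22.78″

At latitude 55.74843°, cos φ = 0.562828.
One radian of longitude at latitude φ spans R cos φ, so Δλ = ΔE / (R cos φ) = -396.0 / (6371000 × 0.562828) = -1.1044e-04 rad = -22.779″.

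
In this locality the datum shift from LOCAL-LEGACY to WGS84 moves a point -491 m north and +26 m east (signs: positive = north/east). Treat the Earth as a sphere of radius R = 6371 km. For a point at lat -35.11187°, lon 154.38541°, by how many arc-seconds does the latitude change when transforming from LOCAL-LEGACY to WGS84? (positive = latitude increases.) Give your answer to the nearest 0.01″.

On a sphere of radius R, 1 rad of latitude = R, so Δφ = ΔN / R = -491.0 / 6371000 = -7.7068e-05 rad = -15.896″.

Δφ = -15.90″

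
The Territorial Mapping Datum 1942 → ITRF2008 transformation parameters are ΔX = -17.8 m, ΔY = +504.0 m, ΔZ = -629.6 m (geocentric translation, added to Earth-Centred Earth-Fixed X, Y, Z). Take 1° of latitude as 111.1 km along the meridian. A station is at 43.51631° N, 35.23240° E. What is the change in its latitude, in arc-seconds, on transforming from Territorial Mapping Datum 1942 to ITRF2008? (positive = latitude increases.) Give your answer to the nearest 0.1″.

sin φ = 0.688561, cos φ = 0.725178, sin λ = 0.576894, cos λ = 0.816819.
North component: ΔN = −sin φ cos λ·ΔX − sin φ sin λ·ΔY + cos φ·ΔZ = −(0.688561)(0.816819)(-17.8) − (0.688561)(0.576894)(504.0) + (0.725178)(-629.6) = -646.76 m.
1° of latitude spans 111100 m, so Δφ = -646.76 / 111100 × 3600 = -20.957″.

Δφ = -21.0″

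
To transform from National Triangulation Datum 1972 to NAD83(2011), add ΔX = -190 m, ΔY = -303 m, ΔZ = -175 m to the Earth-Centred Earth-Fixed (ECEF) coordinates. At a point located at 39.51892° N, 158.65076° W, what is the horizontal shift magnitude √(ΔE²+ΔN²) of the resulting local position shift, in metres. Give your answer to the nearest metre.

383 m

The local east axis at (φ, λ) is (−sin λ, cos λ, 0), so ΔE = −sin(-158.65076°)·(-190) + cos(-158.65076°)·(-303) = 213.04 m.
The local north axis is (−sin φ cos λ, −sin φ sin λ, cos φ), giving ΔN = -112.607 − 70.192 − 134.998 = -317.80 m.
Horizontal magnitude = √(ΔE² + ΔN²) = √(213.04² + (-317.80)²) = 382.60 m.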